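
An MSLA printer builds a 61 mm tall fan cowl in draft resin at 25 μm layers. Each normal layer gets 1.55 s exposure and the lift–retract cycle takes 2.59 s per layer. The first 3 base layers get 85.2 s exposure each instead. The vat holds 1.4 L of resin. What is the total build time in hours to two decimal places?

Layer count = ceil(61 / 0.025) = 2440.
Bottom layers = 3 × (85.2 + 2.59) = 263.37 s.
Regular layers = 2437 × (1.55 + 2.59), so 10089.18 s.
Sum: 263.37 + 10089.18 = 10352.55 s → 2.88 hours.

2.88 hours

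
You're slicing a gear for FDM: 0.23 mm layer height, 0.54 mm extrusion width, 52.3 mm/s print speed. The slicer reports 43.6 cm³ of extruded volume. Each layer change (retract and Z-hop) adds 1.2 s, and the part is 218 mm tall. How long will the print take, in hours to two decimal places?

2.18 hours

Line area = 0.23 × 0.54, so 0.1242 mm².
Total extruded path = 43600/0.1242 = 351046.7 mm.
Extrusion time = 351046.7 / 52.3, so 6712.2 s.
Layer count = ceil(218 / 0.23) = 948.
Layer-change overhead = 948 × 1.2 = 1137.6 s.
Total = 6712.2 + 1137.6 = 7849.8 s = 2.18 hours.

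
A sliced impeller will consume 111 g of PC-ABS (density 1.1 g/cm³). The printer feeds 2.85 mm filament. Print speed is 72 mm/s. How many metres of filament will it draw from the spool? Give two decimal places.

15.82 m

Extruded volume: 111/1.1 = 100.9091 cm³ (100909.1 mm³).
A = π r² = π × 1.425² = 6.3794 mm².
Length = 100909.1 / 6.3794 = 15817.96 mm = 15.82 m.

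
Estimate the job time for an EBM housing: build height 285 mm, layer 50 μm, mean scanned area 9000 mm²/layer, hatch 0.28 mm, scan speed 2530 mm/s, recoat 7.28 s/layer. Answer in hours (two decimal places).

Layers = ⌈285/0.05⌉ = 5700.
Per-layer scan distance = 9000 / 0.28, so 32142.9 mm.
Scan time per layer = 32142.9 / 2530 = 12.7047 s.
Layer cycle = 12.7047 + 7.28 = 19.9847 s.
Total: 5700 × 19.9847 s = 113912.79 s → 31.64 hours.

31.64 hours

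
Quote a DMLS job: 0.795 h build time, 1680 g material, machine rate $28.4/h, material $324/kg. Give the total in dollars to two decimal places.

$566.90

Time charge = 28.4 × 0.795, so $22.578.
Material charge: 324 × 1680/1000 → $544.32.
Total = 22.578 + 544.32 = 566.898 ≈ $566.90.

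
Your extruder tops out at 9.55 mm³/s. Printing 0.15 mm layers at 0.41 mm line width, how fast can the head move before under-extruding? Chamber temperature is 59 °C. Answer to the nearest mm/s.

155 mm/s

Extrusion cross-section: 0.15 × 0.41 → 0.0615 mm².
v_max = Q/A = 9.55/0.0615 = 155.28 mm/s → 155 mm/s.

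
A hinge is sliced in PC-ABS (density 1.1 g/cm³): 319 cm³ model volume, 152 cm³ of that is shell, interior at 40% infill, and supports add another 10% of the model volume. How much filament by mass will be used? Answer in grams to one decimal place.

Infill region = 319 − 152 = 167 cm³.
Deposited infill = 0.40 × 167 = 66.8 cm³.
Support = 0.10 × 319, so 31.9 cm³.
Total printed volume: 152 + 66.8 + 31.9 → 250.7 cm³.
Mass: 250.7 × 1.1 → 275.77 g.

275.8 g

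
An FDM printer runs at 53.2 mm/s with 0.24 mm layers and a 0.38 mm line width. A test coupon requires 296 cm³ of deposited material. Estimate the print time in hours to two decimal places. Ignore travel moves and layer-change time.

16.95 hours

Extrusion cross-section: 0.24 × 0.38 → 0.0912 mm².
Toolpath length = 296 cm³ / 0.0912 mm² = 296000 / 0.0912 = 3245614 mm.
Print-move time: 3245614 / 53.2 → 61007.8 s.
In the requested units: 61007.8 s = 16.95 hours.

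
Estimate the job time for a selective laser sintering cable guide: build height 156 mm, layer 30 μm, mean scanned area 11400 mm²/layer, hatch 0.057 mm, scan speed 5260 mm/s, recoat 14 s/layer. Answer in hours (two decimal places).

75.14 hours

Layer count = ceil(156 / 0.03) = 5200.
Per-layer scan distance = 11400 / 0.057 = 200000 mm.
Scan time per layer = 200000 / 5260, so 38.0228 s.
Time per layer: 38.0228 + 14 → 52.0228 s.
5200 layers × 52.0228 s/layer = 270518.56 s, i.e. 75.14 hours.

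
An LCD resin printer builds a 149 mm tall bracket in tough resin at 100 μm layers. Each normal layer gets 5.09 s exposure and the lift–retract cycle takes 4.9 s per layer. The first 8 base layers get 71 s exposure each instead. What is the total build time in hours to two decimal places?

4.28 hours

Layer count = ceil(149 / 0.1) = 1490.
Bottom layers = 8 × (71 + 4.9) = 607.2 s.
Normal layers = 1482 × (5.09 + 4.9), so 14805.18 s.
Sum: 607.2 + 14805.18 = 15412.38 s → 4.28 hours.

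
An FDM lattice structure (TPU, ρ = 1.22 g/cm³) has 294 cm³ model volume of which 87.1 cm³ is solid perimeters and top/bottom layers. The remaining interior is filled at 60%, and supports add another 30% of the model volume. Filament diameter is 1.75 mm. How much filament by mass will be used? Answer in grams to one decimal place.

365.3 g

Infill region = 294 − 87.1 = 206.9 cm³.
Deposited infill = 0.60 × 206.9 = 124.14 cm³.
Support = 0.30 × 294, so 88.2 cm³.
Deposited volume = 87.1 + 124.14 + 88.2 = 299.44 cm³.
Mass = 299.44 × 1.22, so 365.3168 g.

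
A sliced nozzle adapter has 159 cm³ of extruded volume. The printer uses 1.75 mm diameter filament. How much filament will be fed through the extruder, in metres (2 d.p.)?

66.10 m

Cross-section of 1.75 mm filament: π·(1.75/2)² = 2.4053 mm².
Length = 159 cm³ / 2.4053 mm² = 159000 / 2.4053 = 66104.02 mm = 66.10 m.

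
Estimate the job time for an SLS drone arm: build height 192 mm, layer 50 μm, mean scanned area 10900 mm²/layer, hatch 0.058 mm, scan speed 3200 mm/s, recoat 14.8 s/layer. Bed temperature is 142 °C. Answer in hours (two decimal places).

78.43 hours

Layers = ⌈192/0.05⌉ = 3840.
Per-layer scan distance = 10900 / 0.058, so 187931 mm.
Laser time per layer = 187931 / 3200, so 58.7284 s.
Layer cycle = 58.7284 + 14.8, so 73.5284 s.
Build time = 3840 × 73.5284 = 282349.056 s = 78.43 hours.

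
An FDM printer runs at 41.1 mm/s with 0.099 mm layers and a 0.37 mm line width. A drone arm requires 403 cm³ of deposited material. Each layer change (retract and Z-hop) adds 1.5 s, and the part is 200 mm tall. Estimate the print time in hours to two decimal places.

75.20 hours

Extrusion cross-section = 0.099 × 0.37 = 0.03663 mm².
Toolpath length = 403 cm³ / 0.03663 mm² = 403000 / 0.03663 = 11001911 mm.
Print-move time: 11001911 / 41.1 → 267686.4 s.
Number of layers: 200 / 0.099 → 2021 (rounded up).
Non-print overhead = 2021 × 1.5, so 3031.5 s.
Total = 267686.4 + 3031.5 = 270717.9 s = 75.20 hours.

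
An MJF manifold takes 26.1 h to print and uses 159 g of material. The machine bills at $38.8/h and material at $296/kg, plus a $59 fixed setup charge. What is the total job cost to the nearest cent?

Machine cost = 38.8 × 26.1 = $1012.68.
Material cost = 296 × 159/1000 = $47.064.
Total = 1012.68 + 47.064 + 59 = 1118.744 ≈ $1118.74.

$1118.74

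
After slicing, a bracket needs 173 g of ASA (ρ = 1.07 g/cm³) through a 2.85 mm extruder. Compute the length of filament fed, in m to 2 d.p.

25.34 m

Extruded volume: 173/1.07 = 161.6822 cm³ (161682.2 mm³).
A = π r² = π × 1.425² = 6.3794 mm².
Length = 161682.2 / 6.3794 = 25344.42 mm = 25.34 m.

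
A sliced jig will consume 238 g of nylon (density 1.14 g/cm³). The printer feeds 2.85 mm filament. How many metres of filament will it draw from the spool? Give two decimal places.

32.73 m

Volume = 238 g / 1.14 g·cm⁻³ = 208.7719 cm³ = 208771.9 mm³.
A = π r² = π × 1.425² = 6.3794 mm².
Length = 208771.9 / 6.3794 = 32725.95 mm = 32.73 m.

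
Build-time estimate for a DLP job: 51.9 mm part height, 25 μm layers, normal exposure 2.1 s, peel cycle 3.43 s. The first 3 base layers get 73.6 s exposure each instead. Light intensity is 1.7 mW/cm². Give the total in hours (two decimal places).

3.25 hours

Layers = ⌈51.9/0.025⌉ = 2076.
Burn-in layers = 3 × (73.6 + 3.43) = 231.09 s.
Regular layers: 2073 × (2.1 + 3.43) → 11463.69 s.
Sum: 231.09 + 11463.69 = 11694.78 s → 3.25 hours.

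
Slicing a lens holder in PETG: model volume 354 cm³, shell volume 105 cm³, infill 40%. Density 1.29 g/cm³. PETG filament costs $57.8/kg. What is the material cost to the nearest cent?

Volume inside the shell = 354 − 105 = 249 cm³.
Infill volume: 0.40 × 249 → 99.6 cm³.
Total printed volume = 105 + 99.6 = 204.6 cm³.
Mass = 204.6 × 1.29, so 263.934 g.
At $57.8/kg: 263.934/1000 × 57.8 = $15.26.

$15.26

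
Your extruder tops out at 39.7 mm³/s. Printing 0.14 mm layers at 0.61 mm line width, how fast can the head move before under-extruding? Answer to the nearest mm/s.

Extrusion cross-section = 0.14 × 0.61 = 0.0854 mm².
Max speed = 39.7 / 0.0854 = 464.87 ≈ 465 mm/s.

465 mm/s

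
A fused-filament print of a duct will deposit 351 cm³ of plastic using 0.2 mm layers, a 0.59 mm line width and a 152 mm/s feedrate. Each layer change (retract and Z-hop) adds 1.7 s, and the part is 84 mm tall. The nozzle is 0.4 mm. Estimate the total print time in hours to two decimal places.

Extrusion cross-section: 0.2 × 0.59 → 0.118 mm².
Total extruded path = 351000/0.118 = 2974576.3 mm.
Extrusion time: 2974576.3 / 152 → 19569.6 s.
Layers = ⌈84/0.2⌉ = 420.
Z-hop total: 420 × 1.7 → 714 s.
Altogether 19569.6 + 714 = 20283.6 s, i.e. 5.63 hours.

5.63 hours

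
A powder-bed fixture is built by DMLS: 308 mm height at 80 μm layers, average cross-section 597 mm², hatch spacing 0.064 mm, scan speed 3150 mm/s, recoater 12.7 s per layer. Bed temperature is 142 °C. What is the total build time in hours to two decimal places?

16.75 hours

Layers = ⌈308/0.08⌉ = 3850.
Hatch length per layer: 597 / 0.064 → 9328.1 mm.
Scan time per layer = 9328.1 / 3150 = 2.9613 s.
Per-layer time = 2.9613 + 12.7 = 15.6613 s.
3850 layers × 15.6613 s/layer = 60296.005 s, i.e. 16.75 hours.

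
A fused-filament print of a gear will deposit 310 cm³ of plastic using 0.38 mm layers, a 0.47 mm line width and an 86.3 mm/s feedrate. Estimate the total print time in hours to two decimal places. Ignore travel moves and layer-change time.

Bead cross-section: 0.38 × 0.47 → 0.1786 mm².
Path length: 310000 mm³ / 0.1786 mm² → 1735722.3 mm.
Extrusion time = 1735722.3 / 86.3 = 20112.7 s.
In the requested units: 20112.7 s = 5.59 hours.

5.59 hours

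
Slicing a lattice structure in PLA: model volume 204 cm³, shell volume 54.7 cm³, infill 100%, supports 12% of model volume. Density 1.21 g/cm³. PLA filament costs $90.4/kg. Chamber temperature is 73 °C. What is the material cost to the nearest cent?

Interior volume = 204 − 54.7 = 149.3 cm³.
Infill volume = 1.00 × 149.3, so 149.3 cm³.
Support = 0.12 × 204, so 24.48 cm³.
Total extruded: 54.7 + 149.3 + 24.48 → 228.48 cm³.
Mass = 228.48 × 1.21, so 276.4608 g.
Cost = 276.4608 g / 1000 × $90.4/kg = $24.99.

$24.99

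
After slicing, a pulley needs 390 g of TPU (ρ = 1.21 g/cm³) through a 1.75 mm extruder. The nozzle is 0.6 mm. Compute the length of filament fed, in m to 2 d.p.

134.00 m

Volume = 390 g / 1.21 g·cm⁻³ = 322.314 cm³ = 322314 mm³.
Cross-section of 1.75 mm filament: π·(1.75/2)² = 2.4053 mm².
L = V/A = 322314/2.4053 = 134001.58 mm → 134.00 m.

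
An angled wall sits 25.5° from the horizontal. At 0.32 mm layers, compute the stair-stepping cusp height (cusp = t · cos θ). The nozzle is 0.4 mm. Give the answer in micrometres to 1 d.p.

h_c = t·cos θ = 0.32 × 0.9026 = 0.288832 mm (288.8 μm).

288.8 μm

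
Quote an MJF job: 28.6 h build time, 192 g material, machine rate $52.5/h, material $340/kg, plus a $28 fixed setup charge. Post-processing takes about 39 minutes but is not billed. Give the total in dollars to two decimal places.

Machine-time cost: 52.5 × 28.6 → $1501.50.
Material charge: 340 × 192/1000 → $65.28.
Total = 1501.50 + 65.28 + 28 = $1594.78.

$1594.78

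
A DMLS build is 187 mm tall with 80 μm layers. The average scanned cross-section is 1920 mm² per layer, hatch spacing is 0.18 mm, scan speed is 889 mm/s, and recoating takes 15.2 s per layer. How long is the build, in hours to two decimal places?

17.66 hours

Layer count = ceil(187 / 0.08) = 2338.
Scan path per layer = 1920 / 0.18 = 10666.7 mm.
Per-layer scan time = 10666.7 / 889 = 11.9985 s.
Per-layer time = 11.9985 + 15.2, so 27.1985 s.
2338 layers × 27.1985 s/layer = 63590.093 s, i.e. 17.66 hours.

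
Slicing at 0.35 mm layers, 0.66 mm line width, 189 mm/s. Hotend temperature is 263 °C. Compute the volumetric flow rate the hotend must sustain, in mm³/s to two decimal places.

43.66

Bead cross-section = 0.35 × 0.66, so 0.231 mm².
Volumetric flow = 189 × 0.231 = 43.66 mm³/s.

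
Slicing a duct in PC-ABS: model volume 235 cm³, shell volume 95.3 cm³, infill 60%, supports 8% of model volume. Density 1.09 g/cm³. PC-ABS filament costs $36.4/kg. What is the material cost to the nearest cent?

Interior volume: 235 − 95.3 → 139.7 cm³.
Infill volume = 0.60 × 139.7, so 83.82 cm³.
Support: 0.08 × 235 → 18.8 cm³.
Deposited volume = 95.3 + 83.82 + 18.8 = 197.92 cm³.
Mass = 197.92 × 1.09, so 215.7328 g.
At $36.4/kg: 215.7328/1000 × 36.4 = $7.85.

$7.85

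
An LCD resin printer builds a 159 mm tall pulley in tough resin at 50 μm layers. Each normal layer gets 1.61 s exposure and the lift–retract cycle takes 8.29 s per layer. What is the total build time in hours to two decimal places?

Layers = ⌈159/0.05⌉ = 3180.
Each layer takes = 1.61 + 8.29, so 9.9 s.
Total = 3180 × 9.9 = 31482 s = 8.75 hours.

8.75 hours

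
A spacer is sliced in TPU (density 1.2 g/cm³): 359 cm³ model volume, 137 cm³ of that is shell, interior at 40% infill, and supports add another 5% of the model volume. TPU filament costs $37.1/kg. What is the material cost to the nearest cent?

Infill region = 359 − 137 = 222 cm³.
Infill deposited = 0.40 × 222 = 88.8 cm³.
Support = 0.05 × 359 = 17.95 cm³.
Total extruded = 137 + 88.8 + 17.95, so 243.75 cm³.
Mass = 243.75 × 1.2, so 292.5 g.
Cost = 292.5 g / 1000 × $37.1/kg = $10.85.

$10.85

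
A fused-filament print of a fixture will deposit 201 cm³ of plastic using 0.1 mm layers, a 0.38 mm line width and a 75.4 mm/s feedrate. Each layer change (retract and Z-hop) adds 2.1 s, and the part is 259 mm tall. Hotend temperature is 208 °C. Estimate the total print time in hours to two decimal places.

Line area = 0.1 × 0.38 = 0.038 mm².
Toolpath length = 201 cm³ / 0.038 mm² = 201000 / 0.038 = 5289473.7 mm.
Extrusion time = 5289473.7 / 75.4, so 70152.2 s.
Layer count = ceil(259 / 0.1) = 2590.
Non-print overhead: 2590 × 2.1 → 5439 s.
Altogether 70152.2 + 5439 = 75591.2 s, i.e. 21.00 hours.

21.00 hours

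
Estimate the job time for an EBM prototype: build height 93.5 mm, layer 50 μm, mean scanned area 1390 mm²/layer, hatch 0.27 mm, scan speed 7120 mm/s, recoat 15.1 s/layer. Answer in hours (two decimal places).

Layer count = ceil(93.5 / 0.05) = 1870.
Scan path per layer = 1390 / 0.27, so 5148.1 mm.
Scan time per layer: 5148.1 / 7120 → 0.723 s.
Layer cycle = 0.723 + 15.1 = 15.823 s.
Total: 1870 × 15.823 s = 29589.01 s → 8.22 hours.

8.22 hours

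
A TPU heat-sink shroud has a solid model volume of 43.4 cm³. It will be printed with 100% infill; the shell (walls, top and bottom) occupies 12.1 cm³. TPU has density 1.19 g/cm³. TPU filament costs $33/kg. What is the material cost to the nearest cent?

Interior volume = 43.4 − 12.1 = 31.3 cm³.
Infill deposited: 1.00 × 31.3 → 31.3 cm³.
Total extruded = 12.1 + 31.3, so 43.4 cm³.
Mass = 43.4 × 1.19 = 51.646 g.
At $33/kg: 51.646/1000 × 33 = $1.70.

$1.70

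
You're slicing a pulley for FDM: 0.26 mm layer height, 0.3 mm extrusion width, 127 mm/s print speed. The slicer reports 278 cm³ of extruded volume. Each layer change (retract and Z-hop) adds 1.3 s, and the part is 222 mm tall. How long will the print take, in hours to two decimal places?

8.10 hours

Extrusion cross-section = 0.26 × 0.3, so 0.078 mm².
Toolpath length = 278 cm³ / 0.078 mm² = 278000 / 0.078 = 3564102.6 mm.
Time extruding = 3564102.6 / 127, so 28063.8 s.
Number of layers: 222 / 0.26 → 854 (rounded up).
Layer-change overhead = 854 × 1.3 = 1110.2 s.
Altogether 28063.8 + 1110.2 = 29174 s, i.e. 8.10 hours.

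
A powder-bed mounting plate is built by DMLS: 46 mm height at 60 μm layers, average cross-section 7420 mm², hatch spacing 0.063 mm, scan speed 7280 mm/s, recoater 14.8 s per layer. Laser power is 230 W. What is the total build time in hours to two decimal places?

Layers = ⌈46/0.06⌉ = 767.
Scan path per layer = 7420 / 0.063 = 117777.8 mm.
Scan time per layer = 117777.8 / 7280, so 16.1783 s.
Per-layer time = 16.1783 + 14.8 = 30.9783 s.
Total: 767 × 30.9783 s = 23760.3561 s → 6.60 hours.

6.60 hours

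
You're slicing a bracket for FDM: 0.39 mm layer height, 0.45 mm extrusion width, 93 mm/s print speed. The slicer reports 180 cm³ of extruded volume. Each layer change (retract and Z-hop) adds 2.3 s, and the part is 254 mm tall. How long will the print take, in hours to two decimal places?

Extrusion cross-section: 0.39 × 0.45 → 0.1755 mm².
Toolpath length = 180 cm³ / 0.1755 mm² = 180000 / 0.1755 = 1025641 mm.
Print-move time = 1025641 / 93 = 11028.4 s.
Layer count = ceil(254 / 0.39) = 652.
Non-print overhead: 652 × 2.3 → 1499.6 s.
Altogether 11028.4 + 1499.6 = 12528 s, i.e. 3.48 hours.

3.48 hours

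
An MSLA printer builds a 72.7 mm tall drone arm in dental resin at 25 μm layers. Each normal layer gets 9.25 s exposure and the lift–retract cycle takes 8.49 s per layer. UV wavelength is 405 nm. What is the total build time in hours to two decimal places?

Layers = ⌈72.7/0.025⌉ = 2908.
Per-layer time = 9.25 + 8.49 = 17.74 s.
Total = 2908 × 17.74 = 51587.92 s = 14.33 hours.

14.33 hours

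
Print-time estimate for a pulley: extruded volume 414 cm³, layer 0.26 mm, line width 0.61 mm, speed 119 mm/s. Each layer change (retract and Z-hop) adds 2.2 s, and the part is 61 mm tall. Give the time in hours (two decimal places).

6.24 hours

Extrusion cross-section = 0.26 × 0.61 = 0.1586 mm².
Path length: 414000 mm³ / 0.1586 mm² → 2610340.5 mm.
Print-move time: 2610340.5 / 119 → 21935.6 s.
Layer count = ceil(61 / 0.26) = 235.
Z-hop total: 235 × 2.2 → 517 s.
Total = 21935.6 + 517 = 22452.6 s = 6.24 hours.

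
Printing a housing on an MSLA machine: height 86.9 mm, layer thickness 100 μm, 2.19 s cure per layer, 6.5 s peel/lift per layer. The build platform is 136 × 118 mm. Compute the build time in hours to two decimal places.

2.10 hours

Number of layers: 86.9 / 0.1 → 869 (rounded up).
Per-layer time = 2.19 + 6.5, so 8.69 s.
Total = 869 × 8.69 = 7551.61 s = 2.10 hours.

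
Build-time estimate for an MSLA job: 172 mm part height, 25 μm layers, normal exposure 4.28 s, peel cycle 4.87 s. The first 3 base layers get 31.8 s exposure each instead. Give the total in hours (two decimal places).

Layers = ⌈172/0.025⌉ = 6880.
Base layers = 3 × (31.8 + 4.87), so 110.01 s.
Regular layers: 6877 × (4.28 + 4.87) → 62924.55 s.
Total = 110.01 + 62924.55 = 63034.56 s = 17.51 hours.

17.51 hours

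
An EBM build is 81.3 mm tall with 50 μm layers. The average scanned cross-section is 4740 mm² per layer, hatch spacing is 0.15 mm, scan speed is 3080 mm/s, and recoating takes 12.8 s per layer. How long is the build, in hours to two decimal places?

Layers = ⌈81.3/0.05⌉ = 1626.
Per-layer scan distance = 4740 / 0.15 = 31600 mm.
Per-layer scan time: 31600 / 3080 → 10.2597 s.
Time per layer: 10.2597 + 12.8 → 23.0597 s.
1626 layers × 23.0597 s/layer = 37495.0722 s, i.e. 10.42 hours.

10.42 hours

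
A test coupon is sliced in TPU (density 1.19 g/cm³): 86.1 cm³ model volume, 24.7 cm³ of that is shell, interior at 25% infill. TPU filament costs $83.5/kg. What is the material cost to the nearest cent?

Infill region = 86.1 − 24.7 = 61.4 cm³.
Deposited infill: 0.25 × 61.4 → 15.35 cm³.
Deposited volume = 24.7 + 15.35 = 40.05 cm³.
Mass = 40.05 × 1.19, so 47.6595 g.
Cost = 47.6595 g / 1000 × $83.5/kg = $3.98.

$3.98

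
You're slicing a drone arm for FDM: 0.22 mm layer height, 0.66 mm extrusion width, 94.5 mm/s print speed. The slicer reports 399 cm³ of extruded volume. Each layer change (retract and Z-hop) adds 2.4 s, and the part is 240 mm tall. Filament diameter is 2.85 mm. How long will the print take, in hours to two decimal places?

8.80 hours

Line area: 0.22 × 0.66 → 0.1452 mm².
Toolpath length = 399 cm³ / 0.1452 mm² = 399000 / 0.1452 = 2747933.9 mm.
Print-move time = 2747933.9 / 94.5, so 29078.7 s.
Number of layers: 240 / 0.22 → 1091 (rounded up).
Non-print overhead = 1091 × 2.4 = 2618.4 s.
Total = 29078.7 + 2618.4 = 31697.1 s = 8.80 hours.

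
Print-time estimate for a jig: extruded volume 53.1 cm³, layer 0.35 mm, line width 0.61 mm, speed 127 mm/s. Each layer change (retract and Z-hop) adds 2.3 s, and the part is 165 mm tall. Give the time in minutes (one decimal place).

50.7 minutes

Line area = 0.35 × 0.61 = 0.2135 mm².
Toolpath length = 53.1 cm³ / 0.2135 mm² = 53100 / 0.2135 = 248711.9 mm.
Print-move time = 248711.9 / 127, so 1958.4 s.
Number of layers: 165 / 0.35 → 472 (rounded up).
Layer-change overhead = 472 × 2.3, so 1085.6 s.
Altogether 1958.4 + 1085.6 = 3044 s, i.e. 50.7 minutes.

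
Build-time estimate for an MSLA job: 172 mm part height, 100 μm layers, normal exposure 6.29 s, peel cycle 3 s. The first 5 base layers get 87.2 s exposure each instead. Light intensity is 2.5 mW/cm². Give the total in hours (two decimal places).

4.55 hours

Layer count = ceil(172 / 0.1) = 1720.
Bottom layers = 5 × (87.2 + 3), so 451 s.
Normal layers: 1715 × (6.29 + 3) → 15932.35 s.
Sum: 451 + 15932.35 = 16383.35 s → 4.55 hours.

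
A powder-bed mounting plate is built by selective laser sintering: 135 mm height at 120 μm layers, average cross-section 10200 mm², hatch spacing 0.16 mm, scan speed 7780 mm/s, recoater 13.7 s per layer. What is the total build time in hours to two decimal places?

Number of layers: 135 / 0.12 → 1125 (rounded up).
Scan path per layer = 10200 / 0.16 = 63750 mm.
Scan time per layer = 63750 / 7780 = 8.1941 s.
Time per layer = 8.1941 + 13.7 = 21.8941 s.
Build time = 1125 × 21.8941 = 24630.8625 s = 6.84 hours.

6.84 hours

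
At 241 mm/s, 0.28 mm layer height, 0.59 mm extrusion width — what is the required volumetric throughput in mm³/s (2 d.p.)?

Bead cross-section = 0.28 × 0.59 = 0.1652 mm².
Q = v·A = 241 × 0.1652 = 39.81 mm³/s.

39.81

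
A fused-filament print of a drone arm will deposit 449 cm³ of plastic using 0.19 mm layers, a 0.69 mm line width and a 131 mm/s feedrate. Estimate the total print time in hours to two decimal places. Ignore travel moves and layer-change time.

Extrusion cross-section = 0.19 × 0.69 = 0.1311 mm².
Toolpath length = 449 cm³ / 0.1311 mm² = 449000 / 0.1311 = 3424866.5 mm.
Extrusion time: 3424866.5 / 131 → 26144 s.
Converting: 26144 s = 7.26 hours.

7.26 hours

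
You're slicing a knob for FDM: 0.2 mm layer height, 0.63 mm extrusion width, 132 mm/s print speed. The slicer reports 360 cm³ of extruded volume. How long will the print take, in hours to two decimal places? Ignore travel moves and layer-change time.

6.01 hours

Extrusion cross-section: 0.2 × 0.63 → 0.126 mm².
Path length: 360000 mm³ / 0.126 mm² → 2857142.9 mm.
Print-move time = 2857142.9 / 132, so 21645 s.
Converting: 21645 s = 6.01 hours.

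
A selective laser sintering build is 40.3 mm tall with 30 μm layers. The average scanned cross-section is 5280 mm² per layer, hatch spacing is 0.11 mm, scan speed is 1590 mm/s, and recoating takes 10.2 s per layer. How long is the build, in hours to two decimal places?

Number of layers: 40.3 / 0.03 → 1344 (rounded up).
Hatch length per layer = 5280 / 0.11, so 48000 mm.
Scan time per layer = 48000 / 1590, so 30.1887 s.
Layer cycle: 30.1887 + 10.2 → 40.3887 s.
1344 layers × 40.3887 s/layer = 54282.4128 s, i.e. 15.08 hours.

15.08 hours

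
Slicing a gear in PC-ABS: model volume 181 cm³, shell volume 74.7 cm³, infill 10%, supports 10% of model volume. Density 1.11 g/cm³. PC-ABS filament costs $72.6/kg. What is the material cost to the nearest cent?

Volume inside the shell = 181 − 74.7, so 106.3 cm³.
Infill volume = 0.10 × 106.3, so 10.63 cm³.
Support: 0.10 × 181 → 18.1 cm³.
Deposited volume = 74.7 + 10.63 + 18.1, so 103.43 cm³.
Mass = 103.43 × 1.11, so 114.8073 g.
At $72.6/kg: 114.8073/1000 × 72.6 = $8.34.

$8.34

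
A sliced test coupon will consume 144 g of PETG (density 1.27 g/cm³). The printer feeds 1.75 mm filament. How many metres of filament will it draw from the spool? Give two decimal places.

47.14 m

Volume = 144 g / 1.27 g·cm⁻³ = 113.3858 cm³ = 113385.8 mm³.
Cross-section of 1.75 mm filament: π·(1.75/2)² = 2.4053 mm².
Length = 113385.8 / 2.4053 = 47139.98 mm = 47.14 m.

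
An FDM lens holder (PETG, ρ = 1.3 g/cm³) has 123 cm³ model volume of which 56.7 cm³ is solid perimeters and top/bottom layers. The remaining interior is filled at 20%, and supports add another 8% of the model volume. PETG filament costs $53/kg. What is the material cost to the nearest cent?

Interior volume = 123 − 56.7, so 66.3 cm³.
Infill volume = 0.20 × 66.3, so 13.26 cm³.
Support: 0.08 × 123 → 9.84 cm³.
Deposited volume = 56.7 + 13.26 + 9.84, so 79.8 cm³.
Mass = 79.8 × 1.3 = 103.74 g.
Cost = 103.74 g / 1000 × $53/kg = $5.50.

$5.50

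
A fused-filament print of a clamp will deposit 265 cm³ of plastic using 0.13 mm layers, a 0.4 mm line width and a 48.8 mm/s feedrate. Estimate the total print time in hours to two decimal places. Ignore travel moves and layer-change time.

29.01 hours

Extrusion cross-section = 0.13 × 0.4 = 0.052 mm².
Path length: 265000 mm³ / 0.052 mm² → 5096153.8 mm.
Extrusion time = 5096153.8 / 48.8 = 104429.4 s.
Converting: 104429.4 s = 29.01 hours.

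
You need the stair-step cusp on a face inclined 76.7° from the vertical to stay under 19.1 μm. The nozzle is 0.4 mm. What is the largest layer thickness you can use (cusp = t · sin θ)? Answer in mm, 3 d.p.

0.020 mm

Layer height = cusp / sin(76.7°) = 0.0191 / 0.9732 = 0.020 mm.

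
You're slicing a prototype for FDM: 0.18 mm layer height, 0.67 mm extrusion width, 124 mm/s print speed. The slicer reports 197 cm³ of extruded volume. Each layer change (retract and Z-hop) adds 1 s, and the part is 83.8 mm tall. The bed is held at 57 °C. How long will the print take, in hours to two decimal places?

Bead cross-section: 0.18 × 0.67 → 0.1206 mm².
Total extruded path = 197000/0.1206 = 1633499.2 mm.
Extrusion time = 1633499.2 / 124 = 13173.4 s.
Layer count = ceil(83.8 / 0.18) = 466.
Z-hop total = 466 × 1 = 466 s.
Total = 13173.4 + 466 = 13639.4 s = 3.79 hours.

3.79 hours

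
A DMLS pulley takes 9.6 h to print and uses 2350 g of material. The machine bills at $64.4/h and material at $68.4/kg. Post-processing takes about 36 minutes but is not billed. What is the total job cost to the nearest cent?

$778.98

Machine-time cost = 64.4 × 9.6 = $618.24.
Material cost: 68.4 × 2350/1000 → $160.74.
Total = 618.24 + 160.74 = $778.98.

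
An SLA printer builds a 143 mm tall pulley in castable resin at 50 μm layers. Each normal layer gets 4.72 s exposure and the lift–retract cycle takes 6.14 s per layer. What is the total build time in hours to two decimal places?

Number of layers: 143 / 0.05 → 2860 (rounded up).
Cycle time = 4.72 + 6.14, so 10.86 s.
Build time: 2860 × 10.86 s = 31059.6 s, i.e. 8.63 hours.

8.63 hours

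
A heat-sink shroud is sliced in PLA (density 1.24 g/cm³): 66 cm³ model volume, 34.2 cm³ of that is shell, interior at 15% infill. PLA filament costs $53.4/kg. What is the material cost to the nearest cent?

$2.58

Volume inside the shell = 66 − 34.2 = 31.8 cm³.
Infill deposited = 0.15 × 31.8, so 4.77 cm³.
Total printed volume = 34.2 + 4.77 = 38.97 cm³.
Mass = 38.97 × 1.24, so 48.3228 g.
Cost = 48.3228 g / 1000 × $53.4/kg = $2.58.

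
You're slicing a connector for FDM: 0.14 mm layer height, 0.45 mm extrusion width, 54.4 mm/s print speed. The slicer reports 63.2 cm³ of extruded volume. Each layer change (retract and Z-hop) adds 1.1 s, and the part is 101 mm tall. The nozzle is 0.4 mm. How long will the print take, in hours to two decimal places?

5.34 hours

Line area: 0.14 × 0.45 → 0.063 mm².
Total extruded path = 63200/0.063 = 1003174.6 mm.
Extrusion time: 1003174.6 / 54.4 → 18440.7 s.
Layer count = ceil(101 / 0.14) = 722.
Z-hop total = 722 × 1.1, so 794.2 s.
Altogether 18440.7 + 794.2 = 19234.9 s, i.e. 5.34 hours.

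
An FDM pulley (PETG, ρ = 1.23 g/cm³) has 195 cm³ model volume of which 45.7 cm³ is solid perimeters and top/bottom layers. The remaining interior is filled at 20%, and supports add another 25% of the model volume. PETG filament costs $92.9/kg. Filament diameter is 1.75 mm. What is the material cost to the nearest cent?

$14.20

Volume inside the shell = 195 − 45.7, so 149.3 cm³.
Infill volume = 0.20 × 149.3 = 29.86 cm³.
Support: 0.25 × 195 → 48.75 cm³.
Total printed volume: 45.7 + 29.86 + 48.75 → 124.31 cm³.
Mass = 124.31 × 1.23 = 152.9013 g.
Cost = 152.9013 g / 1000 × $92.9/kg = $14.20.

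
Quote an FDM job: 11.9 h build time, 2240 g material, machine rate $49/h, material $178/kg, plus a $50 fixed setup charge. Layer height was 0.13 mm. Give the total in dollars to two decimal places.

Machine-time cost = 49 × 11.9, so $583.10.
Material charge = 178 × 2240/1000, so $398.72.
Adding setup: 583.10 + 398.72 + 50 → $1031.82.

$1031.82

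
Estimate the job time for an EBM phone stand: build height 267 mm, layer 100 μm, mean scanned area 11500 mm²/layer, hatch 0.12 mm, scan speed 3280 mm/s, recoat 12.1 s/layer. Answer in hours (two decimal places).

Number of layers: 267 / 0.1 → 2670 (rounded up).
Per-layer scan distance = 11500 / 0.12, so 95833.3 mm.
Scan time per layer = 95833.3 / 3280 = 29.2175 s.
Time per layer = 29.2175 + 12.1, so 41.3175 s.
Total: 2670 × 41.3175 s = 110317.725 s → 30.64 hours.

30.64 hours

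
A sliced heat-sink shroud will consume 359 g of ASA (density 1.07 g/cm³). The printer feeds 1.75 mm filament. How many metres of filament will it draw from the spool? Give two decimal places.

Volume = 359 g / 1.07 g·cm⁻³ = 335.514 cm³ = 335514 mm³.
Filament cross-section = π × (1.75/2)² = 2.4053 mm².
L = V/A = 335514/2.4053 = 139489.46 mm → 139.49 m.

139.49 m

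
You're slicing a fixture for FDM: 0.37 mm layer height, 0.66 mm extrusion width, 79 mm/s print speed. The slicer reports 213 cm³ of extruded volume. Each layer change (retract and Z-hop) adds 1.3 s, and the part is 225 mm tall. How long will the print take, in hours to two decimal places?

Extrusion cross-section: 0.37 × 0.66 → 0.2442 mm².
Total extruded path = 213000/0.2442 = 872235.9 mm.
Print-move time = 872235.9 / 79 = 11041 s.
Number of layers: 225 / 0.37 → 609 (rounded up).
Z-hop total = 609 × 1.3 = 791.7 s.
Altogether 11041 + 791.7 = 11832.7 s, i.e. 3.29 hours.

3.29 hours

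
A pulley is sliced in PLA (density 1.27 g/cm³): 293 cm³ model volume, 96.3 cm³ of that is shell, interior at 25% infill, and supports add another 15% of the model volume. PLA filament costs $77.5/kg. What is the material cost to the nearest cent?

Infill region: 293 − 96.3 → 196.7 cm³.
Infill deposited = 0.25 × 196.7, so 49.175 cm³.
Support = 0.15 × 293 = 43.95 cm³.
Deposited volume = 96.3 + 49.175 + 43.95 = 189.425 cm³.
Mass: 189.425 × 1.27 → 240.56975 g.
Cost = 240.56975 g / 1000 × $77.5/kg = $18.64.

$18.64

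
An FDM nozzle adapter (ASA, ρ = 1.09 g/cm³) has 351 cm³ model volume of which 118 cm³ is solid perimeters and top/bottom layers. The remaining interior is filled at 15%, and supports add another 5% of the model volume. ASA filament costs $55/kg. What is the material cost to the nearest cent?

Interior volume = 351 − 118, so 233 cm³.
Infill volume = 0.15 × 233 = 34.95 cm³.
Support = 0.05 × 351 = 17.55 cm³.
Total printed volume = 118 + 34.95 + 17.55 = 170.5 cm³.
Mass = 170.5 × 1.09 = 185.845 g.
Cost = 185.845 g / 1000 × $55/kg = $10.22.

$10.22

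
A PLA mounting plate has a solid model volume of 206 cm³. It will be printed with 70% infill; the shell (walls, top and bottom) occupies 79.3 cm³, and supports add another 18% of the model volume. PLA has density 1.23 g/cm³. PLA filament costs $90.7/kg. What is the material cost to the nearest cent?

Interior volume = 206 − 79.3, so 126.7 cm³.
Infill volume: 0.70 × 126.7 → 88.69 cm³.
Support = 0.18 × 206, so 37.08 cm³.
Total printed volume = 79.3 + 88.69 + 37.08, so 205.07 cm³.
Mass = 205.07 × 1.23 = 252.2361 g.
At $90.7/kg: 252.2361/1000 × 90.7 = $22.88.

$22.88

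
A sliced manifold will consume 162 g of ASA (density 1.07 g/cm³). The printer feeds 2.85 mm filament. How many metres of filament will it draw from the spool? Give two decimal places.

Volume = 162 g / 1.07 g·cm⁻³ = 151.4019 cm³ = 151401.9 mm³.
Cross-section of 2.85 mm filament: π·(2.85/2)² = 6.3794 mm².
Length = 151401.9 / 6.3794 = 23732.94 mm = 23.73 m.

23.73 m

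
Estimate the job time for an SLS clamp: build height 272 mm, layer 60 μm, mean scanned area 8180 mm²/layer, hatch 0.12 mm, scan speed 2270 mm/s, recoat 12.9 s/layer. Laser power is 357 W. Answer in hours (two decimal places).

Layer count = ceil(272 / 0.06) = 4534.
Per-layer scan distance = 8180 / 0.12 = 68166.7 mm.
Per-layer scan time: 68166.7 / 2270 → 30.0294 s.
Per-layer time = 30.0294 + 12.9 = 42.9294 s.
Build time = 4534 × 42.9294 = 194641.8996 s = 54.07 hours.

54.07 hours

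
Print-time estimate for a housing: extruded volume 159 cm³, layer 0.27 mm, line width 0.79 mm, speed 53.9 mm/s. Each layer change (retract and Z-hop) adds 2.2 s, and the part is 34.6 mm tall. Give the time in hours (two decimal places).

3.92 hours

Bead cross-section = 0.27 × 0.79, so 0.2133 mm².
Path length: 159000 mm³ / 0.2133 mm² → 745429 mm.
Time extruding = 745429 / 53.9 = 13829.9 s.
Layer count = ceil(34.6 / 0.27) = 129.
Z-hop total = 129 × 2.2, so 283.8 s.
Total = 13829.9 + 283.8 = 14113.7 s = 3.92 hours.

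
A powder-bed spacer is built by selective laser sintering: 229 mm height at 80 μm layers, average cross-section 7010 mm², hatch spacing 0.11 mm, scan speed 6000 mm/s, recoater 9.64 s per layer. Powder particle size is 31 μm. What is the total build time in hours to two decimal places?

Layer count = ceil(229 / 0.08) = 2863.
Per-layer scan distance: 7010 / 0.11 → 63727.3 mm.
Scan time per layer = 63727.3 / 6000, so 10.6212 s.
Per-layer time = 10.6212 + 9.64 = 20.2612 s.
2863 layers × 20.2612 s/layer = 58007.8156 s, i.e. 16.11 hours.

16.11 hours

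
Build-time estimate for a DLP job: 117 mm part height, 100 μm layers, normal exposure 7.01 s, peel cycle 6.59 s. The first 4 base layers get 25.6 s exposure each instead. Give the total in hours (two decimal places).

4.44 hours

Layers = ⌈117/0.1⌉ = 1170.
Burn-in layers = 4 × (25.6 + 6.59) = 128.76 s.
Normal layers = 1166 × (7.01 + 6.59), so 15857.6 s.
Sum: 128.76 + 15857.6 = 15986.36 s → 4.44 hours.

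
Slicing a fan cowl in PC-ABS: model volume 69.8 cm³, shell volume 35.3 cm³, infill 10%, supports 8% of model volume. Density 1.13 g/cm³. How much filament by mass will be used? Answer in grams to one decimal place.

Volume inside the shell: 69.8 − 35.3 → 34.5 cm³.
Infill deposited = 0.10 × 34.5, so 3.45 cm³.
Support: 0.08 × 69.8 → 5.584 cm³.
Total printed volume: 35.3 + 3.45 + 5.584 → 44.334 cm³.
Mass = 44.334 × 1.13, so 50.09742 g.

50.1 g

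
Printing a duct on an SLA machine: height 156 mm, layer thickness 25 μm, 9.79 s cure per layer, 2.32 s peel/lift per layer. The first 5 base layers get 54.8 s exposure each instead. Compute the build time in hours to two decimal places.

21.05 hours

Number of layers: 156 / 0.025 → 6240 (rounded up).
Burn-in layers = 5 × (54.8 + 2.32), so 285.6 s.
Normal layers = 6235 × (9.79 + 2.32), so 75505.85 s.
Total = 285.6 + 75505.85 = 75791.45 s = 21.05 hours.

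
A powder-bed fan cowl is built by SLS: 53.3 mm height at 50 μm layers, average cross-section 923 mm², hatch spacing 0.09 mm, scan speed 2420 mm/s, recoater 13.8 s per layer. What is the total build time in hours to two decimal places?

Layer count = ceil(53.3 / 0.05) = 1066.
Scan path per layer = 923 / 0.09 = 10255.6 mm.
Laser time per layer = 10255.6 / 2420 = 4.2379 s.
Time per layer = 4.2379 + 13.8 = 18.0379 s.
1066 layers × 18.0379 s/layer = 19228.4014 s, i.e. 5.34 hours.

5.34 hours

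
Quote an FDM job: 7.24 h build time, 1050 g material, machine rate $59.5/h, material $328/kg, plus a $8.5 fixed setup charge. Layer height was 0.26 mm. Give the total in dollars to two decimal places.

Machine cost = 59.5 × 7.24, so $430.78.
Feedstock cost: 328 × 1050/1000 → $344.40.
Adding setup: 430.78 + 344.40 + 8.5 → $783.68.

$783.68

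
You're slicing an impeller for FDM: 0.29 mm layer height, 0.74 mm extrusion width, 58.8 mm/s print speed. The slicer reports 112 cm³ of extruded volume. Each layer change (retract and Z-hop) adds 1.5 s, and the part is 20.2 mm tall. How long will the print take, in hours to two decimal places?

2.49 hours

Extrusion cross-section: 0.29 × 0.74 → 0.2146 mm².
Path length: 112000 mm³ / 0.2146 mm² → 521901.2 mm.
Extrusion time = 521901.2 / 58.8 = 8875.9 s.
Layer count = ceil(20.2 / 0.29) = 70.
Non-print overhead = 70 × 1.5, so 105 s.
Total = 8875.9 + 105 = 8980.9 s = 2.49 hours.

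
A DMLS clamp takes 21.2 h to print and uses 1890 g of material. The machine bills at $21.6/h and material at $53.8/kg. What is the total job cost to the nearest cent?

$559.60

Time charge = 21.6 × 21.2 = $457.92.
Feedstock cost: 53.8 × 1890/1000 → $101.682.
Total = 457.92 + 101.682 = 559.602 ≈ $559.60.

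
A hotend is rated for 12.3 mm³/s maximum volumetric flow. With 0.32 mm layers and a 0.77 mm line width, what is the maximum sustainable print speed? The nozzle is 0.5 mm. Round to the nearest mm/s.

50 mm/s

Bead cross-section: 0.32 × 0.77 → 0.2464 mm².
Max speed = 12.3 / 0.2464 = 49.92 ≈ 50 mm/s.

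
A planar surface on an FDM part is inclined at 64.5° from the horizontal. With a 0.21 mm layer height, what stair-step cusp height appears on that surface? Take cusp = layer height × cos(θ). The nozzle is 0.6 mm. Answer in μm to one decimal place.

90.4 μm

cos(64.5°) = 0.4305, so cusp = 0.21 × 0.4305 = 0.090405 mm → 90.4 μm.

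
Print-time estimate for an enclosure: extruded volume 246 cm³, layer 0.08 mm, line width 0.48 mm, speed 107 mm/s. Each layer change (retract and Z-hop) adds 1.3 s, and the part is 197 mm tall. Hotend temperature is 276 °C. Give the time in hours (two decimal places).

17.52 hours

Bead cross-section: 0.08 × 0.48 → 0.0384 mm².
Total extruded path = 246000/0.0384 = 6406250 mm.
Print-move time: 6406250 / 107 → 59871.5 s.
Layers = ⌈197/0.08⌉ = 2463.
Non-print overhead = 2463 × 1.3, so 3201.9 s.
Total = 59871.5 + 3201.9 = 63073.4 s = 17.52 hours.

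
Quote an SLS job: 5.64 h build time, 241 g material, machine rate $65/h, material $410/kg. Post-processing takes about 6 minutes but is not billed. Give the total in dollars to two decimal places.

$465.41

Machine-time cost = 65 × 5.64 = $366.60.
Feedstock cost: 410 × 241/1000 → $98.81.
Total = 366.60 + 98.81 = $465.41.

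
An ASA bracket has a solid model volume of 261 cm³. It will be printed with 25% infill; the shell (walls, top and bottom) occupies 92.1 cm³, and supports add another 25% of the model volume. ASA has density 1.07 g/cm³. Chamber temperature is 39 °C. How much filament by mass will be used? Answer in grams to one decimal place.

Interior volume: 261 − 92.1 → 168.9 cm³.
Infill volume: 0.25 × 168.9 → 42.225 cm³.
Support: 0.25 × 261 → 65.25 cm³.
Total printed volume = 92.1 + 42.225 + 65.25 = 199.575 cm³.
Mass = 199.575 × 1.07, so 213.54525 g.

213.5 g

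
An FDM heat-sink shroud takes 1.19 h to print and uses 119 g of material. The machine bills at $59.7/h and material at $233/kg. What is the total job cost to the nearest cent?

Machine cost = 59.7 × 1.19, so $71.043.
Material cost: 233 × 119/1000 → $27.727.
Job cost: 71.043 + 27.727 = $98.77.

$98.77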